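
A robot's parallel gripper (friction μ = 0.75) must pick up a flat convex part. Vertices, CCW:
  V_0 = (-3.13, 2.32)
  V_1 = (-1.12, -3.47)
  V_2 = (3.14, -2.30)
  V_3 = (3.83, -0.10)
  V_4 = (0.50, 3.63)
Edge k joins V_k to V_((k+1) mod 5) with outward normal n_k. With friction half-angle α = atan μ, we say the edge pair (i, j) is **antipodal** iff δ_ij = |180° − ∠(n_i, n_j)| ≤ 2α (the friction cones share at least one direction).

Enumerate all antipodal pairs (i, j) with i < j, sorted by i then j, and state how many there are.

α = atan 0.75 = 36.87°;  2α = 73.74°
n_0 = (-0.9447, -0.3280)
n_1 = (+0.2648, -0.9643)
n_2 = (+0.9542, -0.2993)
n_3 = (+0.7460, +0.6660)
n_4 = (-0.3395, +0.9406)
  (0,1): δ = 93.79°  ·
  (0,2): δ = 36.56°  ✓
  (0,3): δ = 22.61°  ✓
  (0,4): δ = 90.70°  ·
  (1,2): δ = 122.77°  ·
  (1,3): δ = 63.60°  ✓
  (1,4): δ = 4.49°  ✓
  (2,3): δ = 120.83°  ·
  (2,4): δ = 52.74°  ✓
  (3,4): δ = 111.91°  ·
antipodal pairs: 5

count = 5; pairs: (0,2), (0,3), (1,3), (1,4), (2,4)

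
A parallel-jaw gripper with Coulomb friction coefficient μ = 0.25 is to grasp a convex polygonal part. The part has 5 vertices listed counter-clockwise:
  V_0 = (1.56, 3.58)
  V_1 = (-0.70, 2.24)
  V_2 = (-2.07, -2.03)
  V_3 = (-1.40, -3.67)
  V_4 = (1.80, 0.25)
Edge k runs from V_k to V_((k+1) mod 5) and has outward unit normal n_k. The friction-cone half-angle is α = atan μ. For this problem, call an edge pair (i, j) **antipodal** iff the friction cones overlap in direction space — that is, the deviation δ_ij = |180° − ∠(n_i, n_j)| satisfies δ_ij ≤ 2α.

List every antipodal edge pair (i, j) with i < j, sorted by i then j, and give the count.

α = atan 0.25 = 14.04°;  2α = 28.07°
n_0 = (-0.5100, +0.8602)
n_1 = (-0.9522, +0.3055)
n_2 = (-0.9257, -0.3782)
n_3 = (+0.7747, -0.6324)
n_4 = (+0.9974, +0.0719)
  (0,1): δ = 138.45°  ·
  (0,2): δ = 98.44°  ·
  (0,3): δ = 20.11°  ✓
  (0,4): δ = 63.46°  ·
  (1,2): δ = 139.99°  ·
  (1,3): δ = 21.44°  ✓
  (1,4): δ = 21.91°  ✓
  (2,3): δ = 61.45°  ·
  (2,4): δ = 18.10°  ✓
  (3,4): δ = 136.65°  ·
antipodal pairs: 4

count = 4; pairs: (0,3), (1,3), (1,4), (2,4)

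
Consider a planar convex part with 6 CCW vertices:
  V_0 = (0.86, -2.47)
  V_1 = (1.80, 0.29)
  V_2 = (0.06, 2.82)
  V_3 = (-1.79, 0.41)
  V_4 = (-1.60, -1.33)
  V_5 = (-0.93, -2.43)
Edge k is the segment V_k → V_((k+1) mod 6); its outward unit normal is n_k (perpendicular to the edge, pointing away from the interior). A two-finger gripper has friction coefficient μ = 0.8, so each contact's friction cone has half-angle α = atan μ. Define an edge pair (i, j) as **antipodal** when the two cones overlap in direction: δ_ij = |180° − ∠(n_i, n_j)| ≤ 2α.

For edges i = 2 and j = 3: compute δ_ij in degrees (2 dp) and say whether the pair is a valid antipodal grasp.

α = atan 0.8 = 38.66°;  2α = 77.32°
edge 2: e_2 = (-1.85, -2.41);  n_2 = (-0.7932, +0.6089)
edge 3: e_3 = (+0.19, -1.74);  n_3 = (-0.9941, -0.1086)
∠(n_2, n_3) = 43.74°
δ = |180° − 43.74°| = 136.26°
136.26° > 2α = 77.32°  →  invalid

δ = 136.26°, invalid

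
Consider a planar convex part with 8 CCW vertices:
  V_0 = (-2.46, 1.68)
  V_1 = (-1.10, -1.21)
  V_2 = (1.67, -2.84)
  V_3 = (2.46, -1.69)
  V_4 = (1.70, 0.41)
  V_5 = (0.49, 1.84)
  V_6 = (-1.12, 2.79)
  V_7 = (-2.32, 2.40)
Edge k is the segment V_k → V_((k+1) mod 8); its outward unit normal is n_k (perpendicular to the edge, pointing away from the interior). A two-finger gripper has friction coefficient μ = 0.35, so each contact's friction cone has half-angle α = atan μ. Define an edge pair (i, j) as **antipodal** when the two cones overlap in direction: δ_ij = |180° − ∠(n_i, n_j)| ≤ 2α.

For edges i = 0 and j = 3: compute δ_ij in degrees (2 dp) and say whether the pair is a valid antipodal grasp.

α = atan 0.35 = 19.29°;  2α = 38.58°
edge 0: e_0 = (+1.36, -2.89);  n_0 = (-0.9048, -0.4258)
edge 3: e_3 = (-0.76, +2.10);  n_3 = (+0.9403, +0.3403)
∠(n_0, n_3) = 174.69°
δ = |180° − 174.69°| = 5.31°
5.31° ≤ 2α = 38.58°  →  valid

δ = 5.31°, valid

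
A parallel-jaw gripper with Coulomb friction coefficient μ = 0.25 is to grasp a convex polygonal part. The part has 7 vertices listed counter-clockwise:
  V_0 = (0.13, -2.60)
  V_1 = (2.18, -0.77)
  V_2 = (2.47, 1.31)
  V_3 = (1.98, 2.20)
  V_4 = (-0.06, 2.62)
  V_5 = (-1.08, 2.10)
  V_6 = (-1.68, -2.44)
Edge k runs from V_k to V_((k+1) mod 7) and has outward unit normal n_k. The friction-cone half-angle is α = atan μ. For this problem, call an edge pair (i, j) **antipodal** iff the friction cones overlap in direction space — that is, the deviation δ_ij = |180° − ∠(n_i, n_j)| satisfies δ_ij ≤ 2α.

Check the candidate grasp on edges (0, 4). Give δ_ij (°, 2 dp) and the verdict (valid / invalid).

α = atan 0.25 = 14.04°;  2α = 28.07°
edge 0: e_0 = (+2.05, +1.83);  n_0 = (+0.6659, -0.7460)
edge 4: e_4 = (-1.02, -0.52);  n_4 = (-0.4542, +0.8909)
∠(n_0, n_4) = 165.26°
δ = |180° − 165.26°| = 14.74°
14.74° ≤ 2α = 28.07°  →  valid

δ = 14.74°, valid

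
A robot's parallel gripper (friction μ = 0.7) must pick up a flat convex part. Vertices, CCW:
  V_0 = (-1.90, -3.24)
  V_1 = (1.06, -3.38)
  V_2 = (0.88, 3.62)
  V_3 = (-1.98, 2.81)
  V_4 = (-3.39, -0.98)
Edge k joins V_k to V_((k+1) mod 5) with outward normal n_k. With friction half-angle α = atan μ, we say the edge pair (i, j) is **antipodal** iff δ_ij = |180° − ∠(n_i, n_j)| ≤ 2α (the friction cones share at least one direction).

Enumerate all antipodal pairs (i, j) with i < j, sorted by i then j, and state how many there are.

α = atan 0.7 = 34.99°;  2α = 69.98°
n_0 = (-0.0472, -0.9989)
n_1 = (+0.9997, +0.0257)
n_2 = (-0.2725, +0.9622)
n_3 = (-0.9372, +0.3487)
n_4 = (-0.8349, -0.5504)
  (0,1): δ = 85.82°  ·
  (0,2): δ = 18.52°  ✓
  (0,3): δ = 72.30°  ·
  (0,4): δ = 126.10°  ·
  (1,2): δ = 75.66°  ·
  (1,3): δ = 21.88°  ✓
  (1,4): δ = 31.92°  ✓
  (2,3): δ = 126.22°  ·
  (2,4): δ = 72.42°  ·
  (3,4): δ = 126.20°  ·
antipodal pairs: 3

count = 3; pairs: (0,2), (1,3), (1,4)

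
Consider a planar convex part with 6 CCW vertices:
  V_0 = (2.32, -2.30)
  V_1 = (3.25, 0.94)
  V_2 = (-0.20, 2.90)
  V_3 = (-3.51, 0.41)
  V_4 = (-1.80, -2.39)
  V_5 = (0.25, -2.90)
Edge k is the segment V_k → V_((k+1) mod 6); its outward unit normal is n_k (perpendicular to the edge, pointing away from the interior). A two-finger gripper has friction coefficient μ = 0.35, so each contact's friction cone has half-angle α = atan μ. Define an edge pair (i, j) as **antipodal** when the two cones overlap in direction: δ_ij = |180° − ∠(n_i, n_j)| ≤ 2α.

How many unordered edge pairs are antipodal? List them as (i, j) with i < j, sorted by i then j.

α = atan 0.35 = 19.29°;  2α = 38.58°
n_0 = (+0.9612, -0.2759)
n_1 = (+0.4940, +0.8695)
n_2 = (-0.6012, +0.7991)
n_3 = (-0.8534, -0.5212)
n_4 = (-0.2414, -0.9704)
n_5 = (+0.2784, -0.9605)
  (0,1): δ = 103.59°  ·
  (0,2): δ = 37.03°  ✓
  (0,3): δ = 47.43°  ·
  (0,4): δ = 92.04°  ·
  (0,5): δ = 122.18°  ·
  (1,2): δ = 113.45°  ·
  (1,3): δ = 28.99°  ✓
  (1,4): δ = 15.63°  ✓
  (1,5): δ = 45.77°  ·
  (2,3): δ = 95.54°  ·
  (2,4): δ = 50.92°  ·
  (2,5): δ = 20.79°  ✓
  (3,4): δ = 135.38°  ·
  (3,5): δ = 105.25°  ·
  (4,5): δ = 149.87°  ·
antipodal pairs: 4

count = 4; pairs: (0,2), (1,3), (1,4), (2,5)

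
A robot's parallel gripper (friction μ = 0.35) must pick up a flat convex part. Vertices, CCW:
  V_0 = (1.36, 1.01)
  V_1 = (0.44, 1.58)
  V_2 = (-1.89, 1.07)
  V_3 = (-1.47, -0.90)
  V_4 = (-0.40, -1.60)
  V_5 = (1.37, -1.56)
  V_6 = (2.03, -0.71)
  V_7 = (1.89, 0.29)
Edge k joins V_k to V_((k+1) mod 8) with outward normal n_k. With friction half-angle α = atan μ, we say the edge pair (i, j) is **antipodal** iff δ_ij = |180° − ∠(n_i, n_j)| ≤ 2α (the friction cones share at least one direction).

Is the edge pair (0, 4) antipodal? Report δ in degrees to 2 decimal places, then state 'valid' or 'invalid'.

δ = 33.08°, valid

α = atan 0.35 = 19.29°;  2α = 38.58°
edge 0: e_0 = (-0.92, +0.57);  n_0 = (+0.5267, +0.8501)
edge 4: e_4 = (+1.77, +0.04);  n_4 = (+0.0226, -0.9997)
∠(n_0, n_4) = 146.92°
δ = |180° − 146.92°| = 33.08°
33.08° ≤ 2α = 38.58°  →  valid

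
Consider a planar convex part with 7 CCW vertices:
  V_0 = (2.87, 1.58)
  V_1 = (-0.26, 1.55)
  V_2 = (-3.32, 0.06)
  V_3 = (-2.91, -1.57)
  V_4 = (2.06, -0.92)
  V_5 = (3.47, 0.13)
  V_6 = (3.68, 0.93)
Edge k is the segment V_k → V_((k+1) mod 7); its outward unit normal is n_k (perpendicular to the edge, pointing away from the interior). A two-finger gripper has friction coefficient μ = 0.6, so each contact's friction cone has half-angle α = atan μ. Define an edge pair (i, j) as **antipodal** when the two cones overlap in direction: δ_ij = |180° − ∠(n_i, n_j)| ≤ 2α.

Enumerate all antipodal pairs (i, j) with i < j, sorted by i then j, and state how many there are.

α = atan 0.6 = 30.96°;  2α = 61.93°
n_0 = (-0.0096, +1.0000)
n_1 = (-0.4378, +0.8991)
n_2 = (-0.9698, -0.2439)
n_3 = (+0.1297, -0.9916)
n_4 = (+0.5973, -0.8020)
n_5 = (+0.9672, -0.2539)
n_6 = (+0.6259, +0.7799)
  (0,1): δ = 154.59°  ·
  (0,2): δ = 76.43°  ·
  (0,3): δ = 6.90°  ✓
  (0,4): δ = 36.13°  ✓
  (0,5): δ = 74.74°  ·
  (0,6): δ = 140.70°  ·
  (1,2): δ = 101.84°  ·
  (1,3): δ = 18.51°  ✓
  (1,4): δ = 10.71°  ✓
  (1,5): δ = 49.33°  ✓
  (1,6): δ = 115.29°  ·
  (2,3): δ = 96.67°  ·
  (2,4): δ = 67.44°  ·
  (2,5): δ = 28.83°  ✓
  (2,6): δ = 37.14°  ✓
  (3,4): δ = 150.78°  ·
  (3,5): δ = 112.16°  ·
  (3,6): δ = 46.20°  ✓
  (4,5): δ = 141.38°  ·
  (4,6): δ = 75.42°  ·
  (5,6): δ = 114.04°  ·
antipodal pairs: 8

count = 8; pairs: (0,3), (0,4), (1,3), (1,4), (1,5), (2,5), (2,6), (3,6)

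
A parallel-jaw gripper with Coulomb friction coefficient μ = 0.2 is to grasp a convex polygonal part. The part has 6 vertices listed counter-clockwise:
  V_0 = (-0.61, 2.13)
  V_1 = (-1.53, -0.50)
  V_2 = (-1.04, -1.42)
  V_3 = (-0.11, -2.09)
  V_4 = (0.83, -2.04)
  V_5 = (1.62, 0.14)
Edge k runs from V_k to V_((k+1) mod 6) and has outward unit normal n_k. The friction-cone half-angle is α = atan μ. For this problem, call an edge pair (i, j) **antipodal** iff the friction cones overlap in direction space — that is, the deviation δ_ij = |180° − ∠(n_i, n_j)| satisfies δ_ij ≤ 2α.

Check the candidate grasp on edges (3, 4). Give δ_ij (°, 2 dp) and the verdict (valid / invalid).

α = atan 0.2 = 11.31°;  2α = 22.62°
edge 3: e_3 = (+0.94, +0.05);  n_3 = (+0.0531, -0.9986)
edge 4: e_4 = (+0.79, +2.18);  n_4 = (+0.9402, -0.3407)
∠(n_3, n_4) = 67.04°
δ = |180° − 67.04°| = 112.96°
112.96° > 2α = 22.62°  →  invalid

δ = 112.96°, invalid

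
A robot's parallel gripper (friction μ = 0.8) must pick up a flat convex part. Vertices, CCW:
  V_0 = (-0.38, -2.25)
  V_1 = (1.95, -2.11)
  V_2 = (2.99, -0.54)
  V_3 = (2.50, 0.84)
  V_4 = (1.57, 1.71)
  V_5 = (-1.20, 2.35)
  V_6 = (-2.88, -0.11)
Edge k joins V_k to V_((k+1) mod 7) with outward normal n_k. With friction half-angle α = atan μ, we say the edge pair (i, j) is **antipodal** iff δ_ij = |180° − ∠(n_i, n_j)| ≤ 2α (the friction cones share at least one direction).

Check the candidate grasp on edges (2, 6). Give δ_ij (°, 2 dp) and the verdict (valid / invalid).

δ = 29.89°, valid

α = atan 0.8 = 38.66°;  2α = 77.32°
edge 2: e_2 = (-0.49, +1.38);  n_2 = (+0.9424, +0.3346)
edge 6: e_6 = (+2.50, -2.14);  n_6 = (-0.6503, -0.7597)
∠(n_2, n_6) = 150.11°
δ = |180° − 150.11°| = 29.89°
29.89° ≤ 2α = 77.32°  →  valid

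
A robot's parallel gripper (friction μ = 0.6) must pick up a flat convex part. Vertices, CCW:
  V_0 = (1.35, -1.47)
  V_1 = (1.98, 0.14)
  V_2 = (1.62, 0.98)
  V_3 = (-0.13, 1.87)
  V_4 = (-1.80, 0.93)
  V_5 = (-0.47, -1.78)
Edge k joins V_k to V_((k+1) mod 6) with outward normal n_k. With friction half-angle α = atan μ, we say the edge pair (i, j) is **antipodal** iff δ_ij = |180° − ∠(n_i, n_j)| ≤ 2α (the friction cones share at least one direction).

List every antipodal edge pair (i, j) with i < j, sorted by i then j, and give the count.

α = atan 0.6 = 30.96°;  2α = 61.93°
n_0 = (+0.9312, -0.3644)
n_1 = (+0.9191, +0.3939)
n_2 = (+0.4533, +0.8914)
n_3 = (-0.4905, +0.8714)
n_4 = (-0.8977, -0.4406)
n_5 = (+0.1679, -0.9858)
  (0,1): δ = 135.43°  ·
  (0,2): δ = 95.59°  ·
  (0,3): δ = 39.26°  ✓
  (0,4): δ = 47.51°  ✓
  (0,5): δ = 121.04°  ·
  (1,2): δ = 140.16°  ·
  (1,3): δ = 83.82°  ·
  (1,4): δ = 2.94°  ✓
  (1,5): δ = 76.47°  ·
  (2,3): δ = 123.67°  ·
  (2,4): δ = 36.90°  ✓
  (2,5): δ = 36.62°  ✓
  (3,4): δ = 93.23°  ·
  (3,5): δ = 19.71°  ✓
  (4,5): δ = 106.47°  ·
antipodal pairs: 6

count = 6; pairs: (0,3), (0,4), (1,4), (2,4), (2,5), (3,5)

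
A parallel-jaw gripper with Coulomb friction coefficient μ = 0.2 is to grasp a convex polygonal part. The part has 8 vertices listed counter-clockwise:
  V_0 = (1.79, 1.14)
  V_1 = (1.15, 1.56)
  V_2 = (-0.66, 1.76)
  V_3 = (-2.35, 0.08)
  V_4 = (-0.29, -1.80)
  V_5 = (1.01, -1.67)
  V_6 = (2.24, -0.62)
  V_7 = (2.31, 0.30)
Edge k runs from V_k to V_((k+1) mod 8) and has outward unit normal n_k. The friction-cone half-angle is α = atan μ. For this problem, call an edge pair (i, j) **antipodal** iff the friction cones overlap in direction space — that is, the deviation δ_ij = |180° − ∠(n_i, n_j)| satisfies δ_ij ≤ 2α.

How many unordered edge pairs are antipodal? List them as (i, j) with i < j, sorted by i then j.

α = atan 0.2 = 11.31°;  2α = 22.62°
n_0 = (+0.5487, +0.8360)
n_1 = (+0.1098, +0.9940)
n_2 = (-0.7050, +0.7092)
n_3 = (-0.6741, -0.7386)
n_4 = (+0.0995, -0.9950)
n_5 = (+0.6493, -0.7606)
n_6 = (+0.9971, -0.0759)
n_7 = (+0.8503, +0.5264)
  (0,1): δ = 153.03°  ·
  (0,2): δ = 101.90°  ·
  (0,3): δ = 9.11°  ✓
  (0,4): δ = 38.99°  ·
  (0,5): δ = 73.76°  ·
  (0,6): δ = 118.92°  ·
  (0,7): δ = 155.03°  ·
  (1,2): δ = 128.86°  ·
  (1,3): δ = 36.08°  ·
  (1,4): δ = 12.02°  ✓
  (1,5): δ = 46.79°  ·
  (1,6): δ = 91.95°  ·
  (1,7): δ = 128.06°  ·
  (2,3): δ = 87.21°  ·
  (2,4): δ = 39.12°  ·
  (2,5): δ = 4.34°  ✓
  (2,6): δ = 40.82°  ·
  (2,7): δ = 76.93°  ·
  (3,4): δ = 131.91°  ·
  (3,5): δ = 97.13°  ·
  (3,6): δ = 51.97°  ·
  (3,7): δ = 15.86°  ✓
  (4,5): δ = 145.22°  ·
  (4,6): δ = 100.06°  ·
  (4,7): δ = 63.95°  ·
  (5,6): δ = 134.84°  ·
  (5,7): δ = 98.73°  ·
  (6,7): δ = 143.89°  ·
antipodal pairs: 4

count = 4; pairs: (0,3), (1,4), (2,5), (3,7)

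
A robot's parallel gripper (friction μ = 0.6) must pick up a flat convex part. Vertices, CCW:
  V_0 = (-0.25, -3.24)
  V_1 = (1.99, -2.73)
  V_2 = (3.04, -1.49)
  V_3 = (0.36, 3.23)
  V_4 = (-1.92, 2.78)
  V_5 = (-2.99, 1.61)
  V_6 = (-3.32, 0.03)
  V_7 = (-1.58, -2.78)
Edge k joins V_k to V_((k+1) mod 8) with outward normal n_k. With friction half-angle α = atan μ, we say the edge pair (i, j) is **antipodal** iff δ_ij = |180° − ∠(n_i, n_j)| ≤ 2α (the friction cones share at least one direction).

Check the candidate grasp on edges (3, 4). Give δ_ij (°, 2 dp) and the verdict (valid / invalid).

δ = 143.61°, invalid

α = atan 0.6 = 30.96°;  2α = 61.93°
edge 3: e_3 = (-2.28, -0.45);  n_3 = (-0.1936, +0.9811)
edge 4: e_4 = (-1.07, -1.17);  n_4 = (-0.7379, +0.6749)
∠(n_3, n_4) = 36.39°
δ = |180° − 36.39°| = 143.61°
143.61° > 2α = 61.93°  →  invalid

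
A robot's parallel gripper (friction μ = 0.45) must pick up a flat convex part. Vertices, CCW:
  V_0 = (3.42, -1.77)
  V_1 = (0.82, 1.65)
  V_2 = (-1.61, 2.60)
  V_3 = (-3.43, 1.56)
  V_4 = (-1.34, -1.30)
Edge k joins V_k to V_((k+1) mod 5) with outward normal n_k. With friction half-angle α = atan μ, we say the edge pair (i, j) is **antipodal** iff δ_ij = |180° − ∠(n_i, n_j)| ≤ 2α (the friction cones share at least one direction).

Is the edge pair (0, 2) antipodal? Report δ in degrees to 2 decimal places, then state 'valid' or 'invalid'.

δ = 97.50°, invalid

α = atan 0.45 = 24.23°;  2α = 48.46°
edge 0: e_0 = (-2.60, +3.42);  n_0 = (+0.7961, +0.6052)
edge 2: e_2 = (-1.82, -1.04);  n_2 = (-0.4961, +0.8682)
∠(n_0, n_2) = 82.50°
δ = |180° − 82.50°| = 97.50°
97.50° > 2α = 48.46°  →  invalid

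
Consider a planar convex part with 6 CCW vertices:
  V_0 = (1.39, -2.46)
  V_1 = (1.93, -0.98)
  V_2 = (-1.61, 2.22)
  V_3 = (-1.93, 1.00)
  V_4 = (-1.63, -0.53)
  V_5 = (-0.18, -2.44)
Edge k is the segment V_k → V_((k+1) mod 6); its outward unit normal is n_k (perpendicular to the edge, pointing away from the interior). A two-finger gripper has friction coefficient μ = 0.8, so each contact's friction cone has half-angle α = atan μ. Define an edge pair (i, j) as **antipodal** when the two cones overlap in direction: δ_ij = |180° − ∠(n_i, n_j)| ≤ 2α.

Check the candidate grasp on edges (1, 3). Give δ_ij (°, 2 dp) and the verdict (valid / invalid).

δ = 36.79°, valid

α = atan 0.8 = 38.66°;  2α = 77.32°
edge 1: e_1 = (-3.54, +3.20);  n_1 = (+0.6706, +0.7418)
edge 3: e_3 = (+0.30, -1.53);  n_3 = (-0.9813, -0.1924)
∠(n_1, n_3) = 143.21°
δ = |180° − 143.21°| = 36.79°
36.79° ≤ 2α = 77.32°  →  valid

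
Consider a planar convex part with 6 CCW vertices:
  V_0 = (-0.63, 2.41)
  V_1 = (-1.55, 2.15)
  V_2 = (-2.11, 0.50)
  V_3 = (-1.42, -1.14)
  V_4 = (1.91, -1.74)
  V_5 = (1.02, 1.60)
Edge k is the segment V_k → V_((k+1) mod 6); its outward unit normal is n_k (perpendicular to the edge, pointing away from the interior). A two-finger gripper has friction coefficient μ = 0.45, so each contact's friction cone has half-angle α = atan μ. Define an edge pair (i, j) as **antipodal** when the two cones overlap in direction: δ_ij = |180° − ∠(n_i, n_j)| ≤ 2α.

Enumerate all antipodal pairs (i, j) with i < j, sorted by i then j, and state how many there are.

count = 5; pairs: (0,3), (1,4), (2,4), (2,5), (3,5)

α = atan 0.45 = 24.23°;  2α = 48.46°
n_0 = (-0.2720, +0.9623)
n_1 = (-0.9469, +0.3214)
n_2 = (-0.9217, -0.3878)
n_3 = (-0.1773, -0.9842)
n_4 = (+0.9663, +0.2575)
n_5 = (+0.4407, +0.8977)
  (0,1): δ = 124.53°  ·
  (0,2): δ = 82.96°  ·
  (0,3): δ = 25.99°  ✓
  (0,4): δ = 89.14°  ·
  (0,5): δ = 138.07°  ·
  (1,2): δ = 138.44°  ·
  (1,3): δ = 81.47°  ·
  (1,4): δ = 33.67°  ✓
  (1,5): δ = 82.60°  ·
  (2,3): δ = 123.03°  ·
  (2,4): δ = 7.90°  ✓
  (2,5): δ = 41.04°  ✓
  (3,4): δ = 64.87°  ·
  (3,5): δ = 15.93°  ✓
  (4,5): δ = 131.07°  ·
antipodal pairs: 5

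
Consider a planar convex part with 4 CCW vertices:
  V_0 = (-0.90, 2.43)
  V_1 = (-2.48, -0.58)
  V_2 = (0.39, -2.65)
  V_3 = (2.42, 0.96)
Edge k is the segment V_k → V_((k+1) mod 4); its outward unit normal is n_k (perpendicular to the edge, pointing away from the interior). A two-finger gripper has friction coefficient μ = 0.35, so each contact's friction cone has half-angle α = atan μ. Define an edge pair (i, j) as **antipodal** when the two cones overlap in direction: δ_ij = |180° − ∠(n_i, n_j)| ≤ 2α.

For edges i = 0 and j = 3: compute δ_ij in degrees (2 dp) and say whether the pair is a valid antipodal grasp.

δ = 93.81°, invalid

α = atan 0.35 = 19.29°;  2α = 38.58°
edge 0: e_0 = (-1.58, -3.01);  n_0 = (-0.8854, +0.4648)
edge 3: e_3 = (-3.32, +1.47);  n_3 = (+0.4049, +0.9144)
∠(n_0, n_3) = 86.19°
δ = |180° − 86.19°| = 93.81°
93.81° > 2α = 38.58°  →  invalid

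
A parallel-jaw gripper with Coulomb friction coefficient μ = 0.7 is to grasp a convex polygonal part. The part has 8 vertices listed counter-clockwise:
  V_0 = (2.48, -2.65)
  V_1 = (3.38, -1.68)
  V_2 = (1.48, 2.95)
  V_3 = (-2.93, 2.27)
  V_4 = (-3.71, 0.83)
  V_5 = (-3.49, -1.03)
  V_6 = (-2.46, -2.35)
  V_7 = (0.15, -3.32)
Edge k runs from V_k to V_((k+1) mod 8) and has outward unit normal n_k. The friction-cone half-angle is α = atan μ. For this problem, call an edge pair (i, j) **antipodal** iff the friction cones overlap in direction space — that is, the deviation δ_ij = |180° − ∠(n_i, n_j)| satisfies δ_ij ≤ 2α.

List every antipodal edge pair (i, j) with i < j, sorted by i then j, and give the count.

count = 11; pairs: (0,2), (0,3), (0,4), (1,3), (1,4), (1,5), (1,6), (2,5), (2,6), (2,7), (3,7)

α = atan 0.7 = 34.99°;  2α = 69.98°
n_0 = (+0.7331, -0.6802)
n_1 = (+0.9251, +0.3796)
n_2 = (-0.1524, +0.9883)
n_3 = (-0.8793, +0.4763)
n_4 = (-0.9931, -0.1175)
n_5 = (-0.7884, -0.6152)
n_6 = (-0.3484, -0.9374)
n_7 = (+0.2764, -0.9611)
  (0,1): δ = 114.83°  ·
  (0,2): δ = 38.38°  ✓
  (0,3): δ = 14.41°  ✓
  (0,4): δ = 49.60°  ✓
  (0,5): δ = 80.82°  ·
  (0,6): δ = 112.47°  ·
  (0,7): δ = 148.90°  ·
  (1,2): δ = 103.55°  ·
  (1,3): δ = 50.75°  ✓
  (1,4): δ = 15.57°  ✓
  (1,5): δ = 15.65°  ✓
  (1,6): δ = 47.30°  ✓
  (1,7): δ = 83.73°  ·
  (2,3): δ = 127.21°  ·
  (2,4): δ = 92.02°  ·
  (2,5): δ = 60.80°  ✓
  (2,6): δ = 29.15°  ✓
  (2,7): δ = 7.28°  ✓
  (3,4): δ = 144.81°  ·
  (3,5): δ = 113.59°  ·
  (3,6): δ = 81.94°  ·
  (3,7): δ = 45.51°  ✓
  (4,5): δ = 148.78°  ·
  (4,6): δ = 117.13°  ·
  (4,7): δ = 80.70°  ·
  (5,6): δ = 148.35°  ·
  (5,7): δ = 111.92°  ·
  (6,7): δ = 143.57°  ·
antipodal pairs: 11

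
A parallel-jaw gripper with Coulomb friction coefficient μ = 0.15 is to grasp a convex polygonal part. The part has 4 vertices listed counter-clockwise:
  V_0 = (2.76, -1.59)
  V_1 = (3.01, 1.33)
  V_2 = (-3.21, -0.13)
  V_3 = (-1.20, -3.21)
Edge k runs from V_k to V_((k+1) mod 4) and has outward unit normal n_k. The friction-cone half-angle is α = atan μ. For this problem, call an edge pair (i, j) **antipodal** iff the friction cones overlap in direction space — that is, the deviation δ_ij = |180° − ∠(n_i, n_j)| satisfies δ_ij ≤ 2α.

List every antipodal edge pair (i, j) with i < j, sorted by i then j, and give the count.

α = atan 0.15 = 8.53°;  2α = 17.06°
n_0 = (+0.9964, -0.0853)
n_1 = (-0.2285, +0.9735)
n_2 = (-0.8374, -0.5465)
n_3 = (+0.3786, -0.9255)
  (0,1): δ = 71.90°  ·
  (0,2): δ = 38.02°  ·
  (0,3): δ = 117.14°  ·
  (1,2): δ = 70.08°  ·
  (1,3): δ = 9.04°  ✓
  (2,3): δ = 100.88°  ·
antipodal pairs: 1

count = 1; pairs: (1,3)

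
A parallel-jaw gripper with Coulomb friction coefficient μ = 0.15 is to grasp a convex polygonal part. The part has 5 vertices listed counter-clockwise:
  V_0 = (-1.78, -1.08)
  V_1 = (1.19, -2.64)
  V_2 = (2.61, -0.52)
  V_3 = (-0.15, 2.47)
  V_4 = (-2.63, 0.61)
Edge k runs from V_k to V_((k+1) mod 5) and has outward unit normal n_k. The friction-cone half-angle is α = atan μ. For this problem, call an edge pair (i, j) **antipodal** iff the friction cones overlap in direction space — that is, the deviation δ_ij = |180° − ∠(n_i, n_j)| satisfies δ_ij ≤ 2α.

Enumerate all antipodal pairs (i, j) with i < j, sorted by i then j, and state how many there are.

count = 1; pairs: (2,4)

α = atan 0.15 = 8.53°;  2α = 17.06°
n_0 = (-0.4650, -0.8853)
n_1 = (+0.8308, -0.5565)
n_2 = (+0.7348, +0.6783)
n_3 = (-0.6000, +0.8000)
n_4 = (-0.8934, -0.4493)
  (0,1): δ = 96.10°  ·
  (0,2): δ = 19.58°  ·
  (0,3): δ = 64.58°  ·
  (0,4): δ = 144.41°  ·
  (1,2): δ = 103.48°  ·
  (1,3): δ = 19.32°  ·
  (1,4): δ = 60.52°  ·
  (2,3): δ = 95.84°  ·
  (2,4): δ = 16.01°  ✓
  (3,4): δ = 100.17°  ·
antipodal pairs: 1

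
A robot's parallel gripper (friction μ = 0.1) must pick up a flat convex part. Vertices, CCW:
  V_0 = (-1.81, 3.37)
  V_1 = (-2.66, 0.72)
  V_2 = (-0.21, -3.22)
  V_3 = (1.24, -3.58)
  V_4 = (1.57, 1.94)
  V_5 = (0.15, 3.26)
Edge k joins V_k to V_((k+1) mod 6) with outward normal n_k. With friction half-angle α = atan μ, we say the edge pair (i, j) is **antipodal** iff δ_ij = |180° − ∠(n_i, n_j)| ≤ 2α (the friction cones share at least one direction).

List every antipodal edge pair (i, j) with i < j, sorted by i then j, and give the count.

count = 1; pairs: (2,5)

α = atan 0.1 = 5.71°;  2α = 11.42°
n_0 = (-0.9522, +0.3054)
n_1 = (-0.8492, -0.5281)
n_2 = (-0.2410, -0.9705)
n_3 = (+0.9982, -0.0597)
n_4 = (+0.6808, +0.7324)
n_5 = (+0.0560, +0.9984)
  (0,1): δ = 130.34°  ·
  (0,2): δ = 86.16°  ·
  (0,3): δ = 14.36°  ·
  (0,4): δ = 64.87°  ·
  (0,5): δ = 104.57°  ·
  (1,2): δ = 135.82°  ·
  (1,3): δ = 35.30°  ·
  (1,4): δ = 15.22°  ·
  (1,5): δ = 54.91°  ·
  (2,3): δ = 79.48°  ·
  (2,4): δ = 28.97°  ·
  (2,5): δ = 10.73°  ✓
  (3,4): δ = 129.49°  ·
  (3,5): δ = 89.79°  ·
  (4,5): δ = 140.30°  ·
antipodal pairs: 1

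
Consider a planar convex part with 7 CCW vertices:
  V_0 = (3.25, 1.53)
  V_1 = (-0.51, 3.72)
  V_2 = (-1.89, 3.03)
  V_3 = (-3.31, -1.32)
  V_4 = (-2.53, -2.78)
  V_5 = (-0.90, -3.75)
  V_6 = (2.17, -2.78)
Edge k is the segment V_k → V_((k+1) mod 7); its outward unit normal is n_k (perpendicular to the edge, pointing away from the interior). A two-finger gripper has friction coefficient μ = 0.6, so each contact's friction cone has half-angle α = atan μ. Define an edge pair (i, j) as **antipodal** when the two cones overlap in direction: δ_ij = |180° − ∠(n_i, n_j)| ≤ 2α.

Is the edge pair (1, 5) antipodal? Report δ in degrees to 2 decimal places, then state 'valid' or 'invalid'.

δ = 9.03°, valid

α = atan 0.6 = 30.96°;  2α = 61.93°
edge 1: e_1 = (-1.38, -0.69);  n_1 = (-0.4472, +0.8944)
edge 5: e_5 = (+3.07, +0.97);  n_5 = (+0.3013, -0.9535)
∠(n_1, n_5) = 170.97°
δ = |180° − 170.97°| = 9.03°
9.03° ≤ 2α = 61.93°  →  valid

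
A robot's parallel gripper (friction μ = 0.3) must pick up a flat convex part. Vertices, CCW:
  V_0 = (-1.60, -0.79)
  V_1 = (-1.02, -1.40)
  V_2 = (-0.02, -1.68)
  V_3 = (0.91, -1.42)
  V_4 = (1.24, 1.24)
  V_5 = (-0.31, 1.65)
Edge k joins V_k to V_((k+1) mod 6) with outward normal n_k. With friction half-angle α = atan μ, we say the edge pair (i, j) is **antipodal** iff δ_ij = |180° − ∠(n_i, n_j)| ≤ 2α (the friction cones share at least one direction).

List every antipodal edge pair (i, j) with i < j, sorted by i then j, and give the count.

count = 4; pairs: (0,4), (1,4), (2,4), (3,5)

α = atan 0.3 = 16.70°;  2α = 33.40°
n_0 = (-0.7247, -0.6891)
n_1 = (-0.2696, -0.9630)
n_2 = (+0.2692, -0.9631)
n_3 = (+0.9924, -0.1231)
n_4 = (+0.2557, +0.9668)
n_5 = (-0.8841, +0.4674)
  (0,1): δ = 149.20°  ·
  (0,2): δ = 117.94°  ·
  (0,3): δ = 50.63°  ·
  (0,4): δ = 31.63°  ✓
  (0,5): δ = 108.58°  ·
  (1,2): δ = 148.74°  ·
  (1,3): δ = 81.43°  ·
  (1,4): δ = 0.83°  ✓
  (1,5): δ = 77.78°  ·
  (2,3): δ = 112.69°  ·
  (2,4): δ = 30.44°  ✓
  (2,5): δ = 46.52°  ·
  (3,4): δ = 97.74°  ·
  (3,5): δ = 20.79°  ✓
  (4,5): δ = 103.05°  ·
antipodal pairs: 4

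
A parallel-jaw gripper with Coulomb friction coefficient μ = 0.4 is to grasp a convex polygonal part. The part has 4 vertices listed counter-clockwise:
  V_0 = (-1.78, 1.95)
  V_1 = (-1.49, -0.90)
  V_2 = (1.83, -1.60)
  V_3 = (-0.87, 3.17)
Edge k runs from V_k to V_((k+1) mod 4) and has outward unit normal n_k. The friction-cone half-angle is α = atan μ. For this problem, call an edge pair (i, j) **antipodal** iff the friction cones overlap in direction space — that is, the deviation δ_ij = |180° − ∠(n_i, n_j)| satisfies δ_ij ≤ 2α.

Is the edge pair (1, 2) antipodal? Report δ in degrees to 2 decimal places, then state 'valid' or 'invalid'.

δ = 48.58°, invalid

α = atan 0.4 = 21.80°;  2α = 43.60°
edge 1: e_1 = (+3.32, -0.70);  n_1 = (-0.2063, -0.9785)
edge 2: e_2 = (-2.70, +4.77);  n_2 = (+0.8703, +0.4926)
∠(n_1, n_2) = 131.42°
δ = |180° − 131.42°| = 48.58°
48.58° > 2α = 43.60°  →  invalid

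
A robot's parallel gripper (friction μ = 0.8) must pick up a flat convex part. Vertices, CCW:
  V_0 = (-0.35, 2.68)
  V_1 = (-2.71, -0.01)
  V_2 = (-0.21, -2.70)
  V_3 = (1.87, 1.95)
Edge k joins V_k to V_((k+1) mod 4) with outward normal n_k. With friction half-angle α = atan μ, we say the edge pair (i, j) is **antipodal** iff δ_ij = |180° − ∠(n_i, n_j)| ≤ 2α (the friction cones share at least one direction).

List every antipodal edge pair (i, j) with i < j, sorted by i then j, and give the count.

count = 3; pairs: (0,2), (1,2), (1,3)

α = atan 0.8 = 38.66°;  2α = 77.32°
n_0 = (-0.7517, +0.6595)
n_1 = (-0.7325, -0.6808)
n_2 = (+0.9128, -0.4083)
n_3 = (+0.3124, +0.9500)
  (0,1): δ = 95.84°  ·
  (0,2): δ = 17.16°  ✓
  (0,3): δ = 113.06°  ·
  (1,2): δ = 67.00°  ✓
  (1,3): δ = 28.89°  ✓
  (2,3): δ = 84.10°  ·
antipodal pairs: 3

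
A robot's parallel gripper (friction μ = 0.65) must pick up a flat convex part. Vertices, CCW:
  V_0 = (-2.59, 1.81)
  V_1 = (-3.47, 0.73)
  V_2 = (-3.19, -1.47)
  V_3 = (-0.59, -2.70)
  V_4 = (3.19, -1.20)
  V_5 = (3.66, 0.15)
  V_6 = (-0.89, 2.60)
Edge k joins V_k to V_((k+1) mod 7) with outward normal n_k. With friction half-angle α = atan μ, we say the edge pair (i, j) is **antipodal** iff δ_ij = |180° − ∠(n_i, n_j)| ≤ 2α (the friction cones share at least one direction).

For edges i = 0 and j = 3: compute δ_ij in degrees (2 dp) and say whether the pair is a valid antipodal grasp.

δ = 29.18°, valid

α = atan 0.65 = 33.02°;  2α = 66.05°
edge 0: e_0 = (-0.88, -1.08);  n_0 = (-0.7752, +0.6317)
edge 3: e_3 = (+3.78, +1.50);  n_3 = (+0.3688, -0.9295)
∠(n_0, n_3) = 150.82°
δ = |180° − 150.82°| = 29.18°
29.18° ≤ 2α = 66.05°  →  valid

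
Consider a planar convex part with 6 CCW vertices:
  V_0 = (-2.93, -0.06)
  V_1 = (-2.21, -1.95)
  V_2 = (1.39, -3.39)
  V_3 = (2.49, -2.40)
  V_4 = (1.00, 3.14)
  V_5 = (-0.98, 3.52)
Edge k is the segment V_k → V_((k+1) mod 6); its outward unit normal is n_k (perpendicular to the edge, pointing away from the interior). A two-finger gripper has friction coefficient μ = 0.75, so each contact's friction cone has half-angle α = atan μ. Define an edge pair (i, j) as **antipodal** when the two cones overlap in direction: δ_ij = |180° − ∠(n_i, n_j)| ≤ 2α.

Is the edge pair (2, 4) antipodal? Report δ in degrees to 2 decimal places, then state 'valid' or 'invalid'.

δ = 52.85°, valid

α = atan 0.75 = 36.87°;  2α = 73.74°
edge 2: e_2 = (+1.10, +0.99);  n_2 = (+0.6690, -0.7433)
edge 4: e_4 = (-1.98, +0.38);  n_4 = (+0.1885, +0.9821)
∠(n_2, n_4) = 127.15°
δ = |180° − 127.15°| = 52.85°
52.85° ≤ 2α = 73.74°  →  valid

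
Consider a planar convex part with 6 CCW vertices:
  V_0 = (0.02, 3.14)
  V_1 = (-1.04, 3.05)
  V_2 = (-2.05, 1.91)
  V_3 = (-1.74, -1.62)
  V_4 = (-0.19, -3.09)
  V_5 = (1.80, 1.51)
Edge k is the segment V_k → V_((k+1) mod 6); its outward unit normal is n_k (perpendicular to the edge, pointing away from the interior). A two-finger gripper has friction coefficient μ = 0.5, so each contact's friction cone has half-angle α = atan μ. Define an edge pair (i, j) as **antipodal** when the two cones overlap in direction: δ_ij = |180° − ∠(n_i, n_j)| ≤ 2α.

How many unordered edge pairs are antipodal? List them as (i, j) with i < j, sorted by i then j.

count = 5; pairs: (0,3), (1,4), (2,4), (2,5), (3,5)

α = atan 0.5 = 26.57°;  2α = 53.13°
n_0 = (-0.0846, +0.9964)
n_1 = (-0.7485, +0.6631)
n_2 = (-0.9962, -0.0875)
n_3 = (-0.6881, -0.7256)
n_4 = (+0.9178, -0.3970)
n_5 = (+0.6753, +0.7375)
  (0,1): δ = 136.39°  ·
  (0,2): δ = 89.83°  ·
  (0,3): δ = 48.34°  ✓
  (0,4): δ = 61.75°  ·
  (0,5): δ = 132.67°  ·
  (1,2): δ = 133.44°  ·
  (1,3): δ = 91.94°  ·
  (1,4): δ = 18.15°  ✓
  (1,5): δ = 89.06°  ·
  (2,3): δ = 138.50°  ·
  (2,4): δ = 28.41°  ✓
  (2,5): δ = 42.50°  ✓
  (3,4): δ = 69.91°  ·
  (3,5): δ = 1.00°  ✓
  (4,5): δ = 109.09°  ·
antipodal pairs: 5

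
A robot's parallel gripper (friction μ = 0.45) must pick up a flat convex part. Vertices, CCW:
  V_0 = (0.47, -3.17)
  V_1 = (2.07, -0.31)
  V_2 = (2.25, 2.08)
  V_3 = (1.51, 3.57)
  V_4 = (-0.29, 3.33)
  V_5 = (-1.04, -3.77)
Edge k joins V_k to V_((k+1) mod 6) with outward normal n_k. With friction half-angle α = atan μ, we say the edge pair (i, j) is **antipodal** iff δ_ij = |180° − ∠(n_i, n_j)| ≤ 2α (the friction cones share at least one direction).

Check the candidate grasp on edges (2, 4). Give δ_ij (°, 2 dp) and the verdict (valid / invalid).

α = atan 0.45 = 24.23°;  2α = 48.46°
edge 2: e_2 = (-0.74, +1.49);  n_2 = (+0.8956, +0.4448)
edge 4: e_4 = (-0.75, -7.10);  n_4 = (-0.9945, +0.1050)
∠(n_2, n_4) = 147.56°
δ = |180° − 147.56°| = 32.44°
32.44° ≤ 2α = 48.46°  →  valid

δ = 32.44°, valid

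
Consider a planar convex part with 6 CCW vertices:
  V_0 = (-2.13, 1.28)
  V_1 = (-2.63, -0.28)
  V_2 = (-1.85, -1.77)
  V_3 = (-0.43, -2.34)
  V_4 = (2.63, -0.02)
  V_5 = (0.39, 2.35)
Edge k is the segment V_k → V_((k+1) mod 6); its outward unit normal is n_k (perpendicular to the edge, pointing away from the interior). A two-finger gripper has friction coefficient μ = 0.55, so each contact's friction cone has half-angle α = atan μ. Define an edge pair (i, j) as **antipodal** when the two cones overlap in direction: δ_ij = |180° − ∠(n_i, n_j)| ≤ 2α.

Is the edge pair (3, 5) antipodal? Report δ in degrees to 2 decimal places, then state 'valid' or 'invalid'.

δ = 14.16°, valid

α = atan 0.55 = 28.81°;  2α = 57.62°
edge 3: e_3 = (+3.06, +2.32);  n_3 = (+0.6042, -0.7969)
edge 5: e_5 = (-2.52, -1.07);  n_5 = (-0.3908, +0.9205)
∠(n_3, n_5) = 165.84°
δ = |180° − 165.84°| = 14.16°
14.16° ≤ 2α = 57.62°  →  valid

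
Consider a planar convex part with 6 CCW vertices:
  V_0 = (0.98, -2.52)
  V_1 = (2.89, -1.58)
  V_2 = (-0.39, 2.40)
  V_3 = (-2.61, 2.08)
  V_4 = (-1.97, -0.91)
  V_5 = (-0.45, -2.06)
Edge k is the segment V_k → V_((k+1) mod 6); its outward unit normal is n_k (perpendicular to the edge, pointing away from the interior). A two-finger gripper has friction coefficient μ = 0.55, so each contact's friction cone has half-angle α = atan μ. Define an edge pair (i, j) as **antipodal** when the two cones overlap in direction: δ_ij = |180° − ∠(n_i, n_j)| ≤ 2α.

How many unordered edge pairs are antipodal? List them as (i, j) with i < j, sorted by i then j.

count = 6; pairs: (0,2), (1,3), (1,4), (1,5), (2,4), (2,5)

α = atan 0.55 = 28.81°;  2α = 57.62°
n_0 = (+0.4416, -0.8972)
n_1 = (+0.7717, +0.6360)
n_2 = (-0.1427, +0.9898)
n_3 = (-0.9779, -0.2093)
n_4 = (-0.6034, -0.7975)
n_5 = (-0.3062, -0.9520)
  (0,1): δ = 76.71°  ·
  (0,2): δ = 18.00°  ✓
  (0,3): δ = 75.88°  ·
  (0,4): δ = 116.69°  ·
  (0,5): δ = 135.96°  ·
  (1,2): δ = 121.29°  ·
  (1,3): δ = 27.41°  ✓
  (1,4): δ = 13.40°  ✓
  (1,5): δ = 32.68°  ✓
  (2,3): δ = 86.12°  ·
  (2,4): δ = 45.31°  ✓
  (2,5): δ = 26.03°  ✓
  (3,4): δ = 139.19°  ·
  (3,5): δ = 119.91°  ·
  (4,5): δ = 160.72°  ·
antipodal pairs: 6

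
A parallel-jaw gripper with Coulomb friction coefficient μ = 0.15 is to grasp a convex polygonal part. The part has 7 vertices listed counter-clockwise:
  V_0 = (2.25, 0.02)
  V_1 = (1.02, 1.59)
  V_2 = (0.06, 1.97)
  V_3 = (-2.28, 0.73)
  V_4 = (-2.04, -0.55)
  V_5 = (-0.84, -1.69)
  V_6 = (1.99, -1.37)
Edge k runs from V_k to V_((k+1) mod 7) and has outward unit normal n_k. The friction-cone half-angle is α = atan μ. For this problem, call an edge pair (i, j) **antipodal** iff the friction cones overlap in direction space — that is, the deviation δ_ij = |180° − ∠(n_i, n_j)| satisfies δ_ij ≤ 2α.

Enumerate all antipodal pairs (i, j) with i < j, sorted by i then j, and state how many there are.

count = 1; pairs: (0,4)

α = atan 0.15 = 8.53°;  2α = 17.06°
n_0 = (+0.7872, +0.6167)
n_1 = (+0.3680, +0.9298)
n_2 = (-0.4682, +0.8836)
n_3 = (-0.9829, -0.1843)
n_4 = (-0.6887, -0.7250)
n_5 = (+0.1124, -0.9937)
n_6 = (+0.9830, -0.1839)
  (0,1): δ = 149.67°  ·
  (0,2): δ = 100.16°  ·
  (0,3): δ = 27.46°  ·
  (0,4): δ = 8.39°  ✓
  (0,5): δ = 58.37°  ·
  (0,6): δ = 131.33°  ·
  (1,2): δ = 130.48°  ·
  (1,3): δ = 57.79°  ·
  (1,4): δ = 21.94°  ·
  (1,5): δ = 28.05°  ·
  (1,6): δ = 101.00°  ·
  (2,3): δ = 107.30°  ·
  (2,4): δ = 71.45°  ·
  (2,5): δ = 21.47°  ·
  (2,6): δ = 51.49°  ·
  (3,4): δ = 144.15°  ·
  (3,5): δ = 94.17°  ·
  (3,6): δ = 21.21°  ·
  (4,5): δ = 130.02°  ·
  (4,6): δ = 57.06°  ·
  (5,6): δ = 107.05°  ·
antipodal pairs: 1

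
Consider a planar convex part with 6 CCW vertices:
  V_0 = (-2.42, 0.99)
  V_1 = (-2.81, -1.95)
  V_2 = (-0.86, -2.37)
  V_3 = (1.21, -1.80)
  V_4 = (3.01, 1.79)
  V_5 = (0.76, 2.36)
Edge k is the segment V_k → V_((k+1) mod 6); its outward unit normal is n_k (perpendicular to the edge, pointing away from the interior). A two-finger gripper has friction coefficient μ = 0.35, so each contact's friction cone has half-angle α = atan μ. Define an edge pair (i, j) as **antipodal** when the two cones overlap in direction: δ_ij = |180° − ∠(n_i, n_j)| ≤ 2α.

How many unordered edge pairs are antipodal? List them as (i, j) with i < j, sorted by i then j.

α = atan 0.35 = 19.29°;  2α = 38.58°
n_0 = (-0.9913, +0.1315)
n_1 = (-0.2106, -0.9776)
n_2 = (+0.2655, -0.9641)
n_3 = (+0.8939, -0.4482)
n_4 = (+0.2456, +0.9694)
n_5 = (-0.3957, +0.9184)
  (0,1): δ = 94.60°  ·
  (0,2): δ = 67.05°  ·
  (0,3): δ = 19.07°  ✓
  (0,4): δ = 83.34°  ·
  (0,5): δ = 120.86°  ·
  (1,2): δ = 152.45°  ·
  (1,3): δ = 104.47°  ·
  (1,4): δ = 2.06°  ✓
  (1,5): δ = 35.46°  ✓
  (2,3): δ = 132.02°  ·
  (2,4): δ = 29.61°  ✓
  (2,5): δ = 7.91°  ✓
  (3,4): δ = 77.59°  ·
  (3,5): δ = 40.06°  ·
  (4,5): δ = 142.48°  ·
antipodal pairs: 5

count = 5; pairs: (0,3), (1,4), (1,5), (2,4), (2,5)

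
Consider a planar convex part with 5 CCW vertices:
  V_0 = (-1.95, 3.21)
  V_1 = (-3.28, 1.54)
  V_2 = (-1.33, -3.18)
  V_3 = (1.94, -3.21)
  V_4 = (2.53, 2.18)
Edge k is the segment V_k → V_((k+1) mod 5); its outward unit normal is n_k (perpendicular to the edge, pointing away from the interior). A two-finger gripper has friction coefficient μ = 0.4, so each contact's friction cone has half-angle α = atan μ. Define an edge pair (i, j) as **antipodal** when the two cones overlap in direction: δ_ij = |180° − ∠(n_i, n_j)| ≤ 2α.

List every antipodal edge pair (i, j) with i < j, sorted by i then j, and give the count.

α = atan 0.4 = 21.80°;  2α = 43.60°
n_0 = (-0.7822, +0.6230)
n_1 = (-0.9242, -0.3818)
n_2 = (-0.0092, -1.0000)
n_3 = (+0.9941, -0.1088)
n_4 = (+0.2241, +0.9746)
  (0,1): δ = 119.02°  ·
  (0,2): δ = 51.99°  ·
  (0,3): δ = 32.29°  ✓
  (0,4): δ = 115.59°  ·
  (1,2): δ = 112.97°  ·
  (1,3): δ = 28.69°  ✓
  (1,4): δ = 54.60°  ·
  (2,3): δ = 95.72°  ·
  (2,4): δ = 12.42°  ✓
  (3,4): δ = 96.70°  ·
antipodal pairs: 3

count = 3; pairs: (0,3), (1,3), (2,4)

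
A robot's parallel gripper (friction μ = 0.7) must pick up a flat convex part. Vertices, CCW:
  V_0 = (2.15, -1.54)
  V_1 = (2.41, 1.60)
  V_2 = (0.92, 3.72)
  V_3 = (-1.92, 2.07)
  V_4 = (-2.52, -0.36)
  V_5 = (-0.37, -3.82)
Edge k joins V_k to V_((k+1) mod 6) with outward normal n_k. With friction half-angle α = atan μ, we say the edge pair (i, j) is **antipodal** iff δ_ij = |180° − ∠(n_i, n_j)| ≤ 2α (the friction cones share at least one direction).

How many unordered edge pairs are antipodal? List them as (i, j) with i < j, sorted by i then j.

α = atan 0.7 = 34.99°;  2α = 69.98°
n_0 = (+0.9966, -0.0825)
n_1 = (+0.8181, +0.5750)
n_2 = (-0.5024, +0.8647)
n_3 = (-0.9708, +0.2397)
n_4 = (-0.8494, -0.5278)
n_5 = (+0.6709, -0.7415)
  (0,1): δ = 140.17°  ·
  (0,2): δ = 55.11°  ✓
  (0,3): δ = 9.14°  ✓
  (0,4): δ = 36.59°  ✓
  (0,5): δ = 136.87°  ·
  (1,2): δ = 94.94°  ·
  (1,3): δ = 48.97°  ✓
  (1,4): δ = 3.24°  ✓
  (1,5): δ = 97.04°  ·
  (2,3): δ = 134.03°  ·
  (2,4): δ = 88.30°  ·
  (2,5): δ = 11.98°  ✓
  (3,4): δ = 134.27°  ·
  (3,5): δ = 33.99°  ✓
  (4,5): δ = 79.72°  ·
antipodal pairs: 7

count = 7; pairs: (0,2), (0,3), (0,4), (1,3), (1,4), (2,5), (3,5)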